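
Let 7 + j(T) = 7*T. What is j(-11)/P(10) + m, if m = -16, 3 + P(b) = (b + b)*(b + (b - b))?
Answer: -3236/197 ≈ -16.426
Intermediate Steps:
P(b) = -3 + 2*b² (P(b) = -3 + (b + b)*(b + (b - b)) = -3 + (2*b)*(b + 0) = -3 + (2*b)*b = -3 + 2*b²)
j(T) = -7 + 7*T
j(-11)/P(10) + m = (-7 + 7*(-11))/(-3 + 2*10²) - 16 = (-7 - 77)/(-3 + 2*100) - 16 = -84/(-3 + 200) - 16 = -84/197 - 16 = -3236/197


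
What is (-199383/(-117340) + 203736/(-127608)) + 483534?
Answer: 23205797664667/47992060 ≈ 4.8353e+5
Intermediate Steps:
(-199383/(-117340) + 203736/(-127608)) + 483534 = (-199383*(-1/117340) + 203736*(-1/127608)) + 483534 = (199383/117340 - 653/409) + 483534 = 4924627/47992060 + 483534 = 23205797664667/47992060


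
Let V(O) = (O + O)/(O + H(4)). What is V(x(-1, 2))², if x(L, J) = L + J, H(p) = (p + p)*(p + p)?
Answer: 4/4225 ≈ 0.00094675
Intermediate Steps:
H(p) = 4*p² (H(p) = (2*p)*(2*p) = 4*p²)
x(L, J) = J + L
V(O) = 2*O/(64 + O) (V(O) = (O + O)/(O + 4*4²) = (2*O)/(O + 4*16) = (2*O)/(O + 64) = (2*O)/(64 + O) = 2*O/(64 + O))
V(x(-1, 2))² = (2*(2 - 1)/(64 + (2 - 1)))² = (2*1/(64 + 1))² = (2*1/65)² = (2*1*(1/65))² = (2/65)² = 4/4225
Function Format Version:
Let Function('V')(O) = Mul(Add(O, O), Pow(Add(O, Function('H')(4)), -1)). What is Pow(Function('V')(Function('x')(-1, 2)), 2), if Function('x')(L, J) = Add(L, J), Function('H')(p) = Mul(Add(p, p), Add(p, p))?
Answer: Rational(4, 4225) ≈ 0.00094675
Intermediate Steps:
Function('H')(p) = Mul(4, Pow(p, 2)) (Function('H')(p) = Mul(Mul(2, p), Mul(2, p)) = Mul(4, Pow(p, 2)))
Function('x')(L, J) = Add(J, L)
Function('V')(O) = Mul(2, O, Pow(Add(64, O), -1)) (Function('V')(O) = Mul(Add(O, O), Pow(Add(O, Mul(4, Pow(4, 2))), -1)) = Mul(Mul(2, O), Pow(Add(O, Mul(4, 16)), -1)) = Mul(Mul(2, O), Pow(Add(O, 64), -1)) = Mul(Mul(2, O), Pow(Add(64, O), -1)) = Mul(2, O, Pow(Add(64, O), -1)))
Pow(Function('V')(Function('x')(-1, 2)), 2) = Pow(Mul(2, Add(2, -1), Pow(Add(64, Add(2, -1)), -1)), 2) = Pow(Mul(2, 1, Pow(Add(64, 1), -1)), 2) = Pow(Mul(2, 1, Pow(65, -1)), 2) = Pow(Mul(2, 1, Rational(1, 65)), 2) = Pow(Rational(2, 65), 2) = Rational(4, 4225)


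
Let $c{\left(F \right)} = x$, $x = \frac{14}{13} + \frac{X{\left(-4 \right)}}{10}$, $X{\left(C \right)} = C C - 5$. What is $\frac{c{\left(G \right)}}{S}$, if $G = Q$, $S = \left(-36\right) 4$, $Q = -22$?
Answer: $- \frac{283}{18720} \approx -0.015118$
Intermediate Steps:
$S = -144$
$G = -22$
$X{\left(C \right)} = -5 + C^{2}$ ($X{\left(C \right)} = C^{2} - 5 = -5 + C^{2}$)
$x = \frac{283}{130}$ ($x = \frac{14}{13} + \frac{-5 + \left(-4\right)^{2}}{10} = 14 \cdot \frac{1}{13} + \left(-5 + 16\right) \frac{1}{10} = \frac{14}{13} + 11 \cdot \frac{1}{10} = \frac{14}{13} + \frac{11}{10} = \frac{283}{130} \approx 2.1769$)
$c{\left(F \right)} = \frac{283}{130}$
$\frac{c{\left(G \right)}}{S} = \frac{283}{130 \left(-144\right)} = \frac{283}{130} \left(- \frac{1}{144}\right) = - \frac{283}{18720}$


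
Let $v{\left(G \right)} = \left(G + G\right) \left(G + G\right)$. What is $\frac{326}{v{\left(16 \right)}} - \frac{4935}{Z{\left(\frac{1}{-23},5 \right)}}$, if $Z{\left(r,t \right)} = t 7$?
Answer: $- \frac{72029}{512} \approx -140.68$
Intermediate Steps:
$Z{\left(r,t \right)} = 7 t$
$v{\left(G \right)} = 4 G^{2}$ ($v{\left(G \right)} = 2 G 2 G = 4 G^{2}$)
$\frac{326}{v{\left(16 \right)}} - \frac{4935}{Z{\left(\frac{1}{-23},5 \right)}} = \frac{326}{4 \cdot 16^{2}} - \frac{4935}{7 \cdot 5} = \frac{326}{4 \cdot 256} - \frac{4935}{35} = \frac{326}{1024} - 141 = 326 \cdot \frac{1}{1024} - 141 = \frac{163}{512} - 141 = - \frac{72029}{512}$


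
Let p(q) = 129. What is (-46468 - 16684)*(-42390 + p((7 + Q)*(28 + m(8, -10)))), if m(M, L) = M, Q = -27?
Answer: 2668866672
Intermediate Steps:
(-46468 - 16684)*(-42390 + p((7 + Q)*(28 + m(8, -10)))) = (-46468 - 16684)*(-42390 + 129) = -63152*(-42261) = 2668866672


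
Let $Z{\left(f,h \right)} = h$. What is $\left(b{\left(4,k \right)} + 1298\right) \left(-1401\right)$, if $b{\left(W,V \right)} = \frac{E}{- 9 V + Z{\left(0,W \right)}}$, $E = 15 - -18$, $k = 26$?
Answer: $- \frac{418208307}{230} \approx -1.8183 \cdot 10^{6}$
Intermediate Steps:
$E = 33$ ($E = 15 + 18 = 33$)
$b{\left(W,V \right)} = \frac{33}{W - 9 V}$ ($b{\left(W,V \right)} = \frac{33}{- 9 V + W} = \frac{33}{W - 9 V}$)
$\left(b{\left(4,k \right)} + 1298\right) \left(-1401\right) = \left(- \frac{33}{\left(-1\right) 4 + 9 \cdot 26} + 1298\right) \left(-1401\right) = \left(- \frac{33}{-4 + 234} + 1298\right) \left(-1401\right) = \left(- \frac{33}{230} + 1298\right) \left(-1401\right) = \frac{298507}{230} \left(-1401\right) = - \frac{418208307}{230}$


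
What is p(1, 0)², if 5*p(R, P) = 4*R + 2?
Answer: 36/25 ≈ 1.4400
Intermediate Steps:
p(R, P) = ⅖ + 4*R/5 (p(R, P) = (4*R + 2)/5 = (2 + 4*R)/5 = ⅖ + 4*R/5)
p(1, 0)² = (⅖ + (⅘)*1)² = (⅖ + ⅘)² = (6/5)² = 36/25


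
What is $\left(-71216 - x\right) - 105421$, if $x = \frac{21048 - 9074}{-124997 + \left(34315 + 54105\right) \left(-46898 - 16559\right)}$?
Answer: $- \frac{991108959400895}{5610992937} \approx -1.7664 \cdot 10^{5}$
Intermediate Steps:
$x = - \frac{11974}{5610992937}$ ($x = \frac{11974}{-124997 + 88420 \left(-63457\right)} = \frac{11974}{-124997 - 5610867940} = \frac{11974}{-5610992937} = 11974 \left(- \frac{1}{5610992937}\right) = - \frac{11974}{5610992937} \approx -2.134 \cdot 10^{-6}$)
$\left(-71216 - x\right) - 105421 = \left(-71216 - - \frac{11974}{5610992937}\right) - 105421 = \left(-71216 + \frac{11974}{5610992937}\right) - 105421 = - \frac{399592472989418}{5610992937} - 105421 = - \frac{991108959400895}{5610992937}$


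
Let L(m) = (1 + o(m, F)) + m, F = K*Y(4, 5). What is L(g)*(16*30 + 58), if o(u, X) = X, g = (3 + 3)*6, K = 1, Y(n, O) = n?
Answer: 22058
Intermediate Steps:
g = 36 (g = 6*6 = 36)
F = 4 (F = 1*4 = 4)
L(m) = 5 + m (L(m) = (1 + 4) + m = 5 + m)
L(g)*(16*30 + 58) = (5 + 36)*(16*30 + 58) = 41*(480 + 58) = 41*538 = 22058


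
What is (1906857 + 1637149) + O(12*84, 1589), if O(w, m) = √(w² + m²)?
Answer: 3544006 + 7*√72265 ≈ 3.5459e+6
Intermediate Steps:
O(w, m) = √(m² + w²)
(1906857 + 1637149) + O(12*84, 1589) = (1906857 + 1637149) + √(1589² + (12*84)²) = 3544006 + √(2524921 + 1008²) = 3544006 + √(2524921 + 1016064) = 3544006 + √3540985 = 3544006 + 7*√72265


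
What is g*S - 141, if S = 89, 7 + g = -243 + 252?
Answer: 37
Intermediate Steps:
g = 2 (g = -7 + (-243 + 252) = -7 + 9 = 2)
g*S - 141 = 2*89 - 141 = 178 - 141 = 37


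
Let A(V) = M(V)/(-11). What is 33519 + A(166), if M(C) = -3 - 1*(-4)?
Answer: 368708/11 ≈ 33519.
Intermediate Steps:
M(C) = 1 (M(C) = -3 + 4 = 1)
A(V) = -1/11 (A(V) = 1/(-11) = 1*(-1/11) = -1/11)
33519 + A(166) = 33519 - 1/11 = 368708/11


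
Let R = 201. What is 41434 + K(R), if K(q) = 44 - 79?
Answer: 41399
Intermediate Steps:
K(q) = -35
41434 + K(R) = 41434 - 35 = 41399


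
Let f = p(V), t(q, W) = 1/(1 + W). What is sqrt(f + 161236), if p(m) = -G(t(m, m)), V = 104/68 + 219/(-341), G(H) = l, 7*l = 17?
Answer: sqrt(7900445)/7 ≈ 401.54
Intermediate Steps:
l = 17/7 (l = (1/7)*17 = 17/7 ≈ 2.4286)
G(H) = 17/7
V = 5143/5797 (V = 104*(1/68) + 219*(-1/341) = 26/17 - 219/341 = 5143/5797 ≈ 0.88718)
p(m) = -17/7 (p(m) = -1*17/7 = -17/7)
f = -17/7 ≈ -2.4286
sqrt(f + 161236) = sqrt(-17/7 + 161236) = sqrt(1128635/7) = sqrt(7900445)/7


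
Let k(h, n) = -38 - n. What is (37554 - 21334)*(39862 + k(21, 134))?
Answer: 643771800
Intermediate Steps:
(37554 - 21334)*(39862 + k(21, 134)) = (37554 - 21334)*(39862 + (-38 - 1*134)) = 16220*(39862 + (-38 - 134)) = 16220*(39862 - 172) = 16220*39690 = 643771800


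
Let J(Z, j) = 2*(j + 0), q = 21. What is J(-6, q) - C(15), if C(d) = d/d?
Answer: 41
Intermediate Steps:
J(Z, j) = 2*j
C(d) = 1
J(-6, q) - C(15) = 2*21 - 1*1 = 42 - 1 = 41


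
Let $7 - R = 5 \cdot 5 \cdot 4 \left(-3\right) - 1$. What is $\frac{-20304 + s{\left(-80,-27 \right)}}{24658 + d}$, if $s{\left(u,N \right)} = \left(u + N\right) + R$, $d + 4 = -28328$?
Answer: $\frac{20103}{3674} \approx 5.4717$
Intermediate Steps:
$d = -28332$ ($d = -4 - 28328 = -28332$)
$R = 308$ ($R = 7 - \left(5 \cdot 5 \cdot 4 \left(-3\right) - 1\right) = 7 - \left(25 \cdot 4 \left(-3\right) - 1\right) = 7 - \left(100 \left(-3\right) - 1\right) = 7 - \left(-300 - 1\right) = 7 - -301 = 7 + 301 = 308$)
$s{\left(u,N \right)} = 308 + N + u$ ($s{\left(u,N \right)} = \left(u + N\right) + 308 = \left(N + u\right) + 308 = 308 + N + u$)
$\frac{-20304 + s{\left(-80,-27 \right)}}{24658 + d} = \frac{-20304 - -201}{24658 - 28332} = \frac{-20304 + 201}{-3674} = \left(-20103\right) \left(- \frac{1}{3674}\right) = \frac{20103}{3674}$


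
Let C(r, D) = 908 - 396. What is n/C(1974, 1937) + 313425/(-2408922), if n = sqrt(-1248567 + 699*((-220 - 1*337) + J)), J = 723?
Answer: -34825/267658 + 3*I*sqrt(125837)/512 ≈ -0.13011 + 2.0785*I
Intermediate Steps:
C(r, D) = 512
n = 3*I*sqrt(125837) (n = sqrt(-1248567 + 699*((-220 - 1*337) + 723)) = sqrt(-1248567 + 699*((-220 - 337) + 723)) = sqrt(-1248567 + 699*(-557 + 723)) = sqrt(-1248567 + 699*166) = sqrt(-1248567 + 116034) = sqrt(-1132533) = 3*I*sqrt(125837) ≈ 1064.2*I)
n/C(1974, 1937) + 313425/(-2408922) = (3*I*sqrt(125837))/512 + 313425/(-2408922) = (3*I*sqrt(125837))*(1/512) + 313425*(-1/2408922) = 3*I*sqrt(125837)/512 - 34825/267658 = -34825/267658 + 3*I*sqrt(125837)/512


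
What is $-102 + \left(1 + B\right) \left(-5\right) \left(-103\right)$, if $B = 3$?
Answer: $1958$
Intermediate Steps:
$-102 + \left(1 + B\right) \left(-5\right) \left(-103\right) = -102 + \left(1 + 3\right) \left(-5\right) \left(-103\right) = -102 + 4 \left(-5\right) \left(-103\right) = -102 - -2060 = -102 + 2060 = 1958$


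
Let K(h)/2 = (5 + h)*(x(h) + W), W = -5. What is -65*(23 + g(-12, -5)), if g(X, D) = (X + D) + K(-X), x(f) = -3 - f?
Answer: 43810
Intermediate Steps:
K(h) = 2*(-8 - h)*(5 + h) (K(h) = 2*((5 + h)*((-3 - h) - 5)) = 2*((5 + h)*(-8 - h)) = 2*((-8 - h)*(5 + h)) = 2*(-8 - h)*(5 + h))
g(X, D) = -80 + D - 2*X**2 + 27*X (g(X, D) = (X + D) + (-80 - (-26)*X - 2*X**2) = (D + X) + (-80 + 26*X - 2*X**2) = (D + X) + (-80 - 2*X**2 + 26*X) = -80 + D - 2*X**2 + 27*X)
-65*(23 + g(-12, -5)) = -65*(23 + (-80 - 5 - 2*(-12)**2 + 27*(-12))) = -65*(23 + (-80 - 5 - 2*144 - 324)) = -65*(23 + (-80 - 5 - 288 - 324)) = -65*(23 - 697) = -65*(-674) = 43810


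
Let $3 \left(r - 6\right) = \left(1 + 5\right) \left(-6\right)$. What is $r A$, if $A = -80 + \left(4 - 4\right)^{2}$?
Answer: $480$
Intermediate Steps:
$r = -6$ ($r = 6 + \frac{\left(1 + 5\right) \left(-6\right)}{3} = 6 + \frac{6 \left(-6\right)}{3} = 6 + \frac{1}{3} \left(-36\right) = 6 - 12 = -6$)
$A = -80$ ($A = -80 + 0^{2} = -80 + 0 = -80$)
$r A = \left(-6\right) \left(-80\right) = 480$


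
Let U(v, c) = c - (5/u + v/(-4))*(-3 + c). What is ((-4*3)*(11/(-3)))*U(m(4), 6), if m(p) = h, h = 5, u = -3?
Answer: 649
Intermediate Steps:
m(p) = 5
U(v, c) = c - (-3 + c)*(-5/3 - v/4) (U(v, c) = c - (5/(-3) + v/(-4))*(-3 + c) = c - (5*(-1/3) + v*(-1/4))*(-3 + c) = c - (-5/3 - v/4)*(-3 + c) = c - (-3 + c)*(-5/3 - v/4))
((-4*3)*(11/(-3)))*U(m(4), 6) = ((-4*3)*(11/(-3)))*(-5 - 3/4*5 + (8/3)*6 + (1/4)*6*5) = (-132*(-1)/3)*(-5 - 15/4 + 16 + 15/2) = -12*(-11/3)*(59/4) = 44*(59/4) = 649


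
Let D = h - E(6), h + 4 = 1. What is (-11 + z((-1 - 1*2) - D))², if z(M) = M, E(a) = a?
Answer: 25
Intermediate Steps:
h = -3 (h = -4 + 1 = -3)
D = -9 (D = -3 - 1*6 = -3 - 6 = -9)
(-11 + z((-1 - 1*2) - D))² = (-11 + ((-1 - 1*2) - 1*(-9)))² = (-11 + ((-1 - 2) + 9))² = (-11 + (-3 + 9))² = (-11 + 6)² = (-5)² = 25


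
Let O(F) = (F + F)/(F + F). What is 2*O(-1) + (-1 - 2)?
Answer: -1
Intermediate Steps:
O(F) = 1 (O(F) = (2*F)/((2*F)) = (2*F)*(1/(2*F)) = 1)
2*O(-1) + (-1 - 2) = 2*1 + (-1 - 2) = 2 - 3 = -1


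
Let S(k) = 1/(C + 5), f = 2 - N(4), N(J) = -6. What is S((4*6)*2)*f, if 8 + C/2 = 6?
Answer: 8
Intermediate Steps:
C = -4 (C = -16 + 2*6 = -16 + 12 = -4)
f = 8 (f = 2 - 1*(-6) = 2 + 6 = 8)
S(k) = 1 (S(k) = 1/(-4 + 5) = 1/1 = 1)
S((4*6)*2)*f = 1*8 = 8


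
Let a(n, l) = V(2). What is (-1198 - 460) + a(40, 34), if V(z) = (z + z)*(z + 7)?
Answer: -1622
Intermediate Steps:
V(z) = 2*z*(7 + z) (V(z) = (2*z)*(7 + z) = 2*z*(7 + z))
a(n, l) = 36 (a(n, l) = 2*2*(7 + 2) = 2*2*9 = 36)
(-1198 - 460) + a(40, 34) = (-1198 - 460) + 36 = -1658 + 36 = -1622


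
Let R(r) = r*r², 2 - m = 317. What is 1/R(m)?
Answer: -1/31255875 ≈ -3.1994e-8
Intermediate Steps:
m = -315 (m = 2 - 1*317 = 2 - 317 = -315)
R(r) = r³
1/R(m) = 1/((-315)³) = 1/(-31255875) = -1/31255875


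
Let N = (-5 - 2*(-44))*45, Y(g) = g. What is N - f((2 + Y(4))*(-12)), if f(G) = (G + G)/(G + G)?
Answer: 3734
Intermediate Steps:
N = 3735 (N = (-5 + 88)*45 = 83*45 = 3735)
f(G) = 1 (f(G) = (2*G)/((2*G)) = (2*G)*(1/(2*G)) = 1)
N - f((2 + Y(4))*(-12)) = 3735 - 1*1 = 3735 - 1 = 3734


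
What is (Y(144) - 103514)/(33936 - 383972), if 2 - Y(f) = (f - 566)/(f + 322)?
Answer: 24118085/81558388 ≈ 0.29572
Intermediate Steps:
Y(f) = 2 - (-566 + f)/(322 + f) (Y(f) = 2 - (f - 566)/(f + 322) = 2 - (-566 + f)/(322 + f))
(Y(144) - 103514)/(33936 - 383972) = ((1210 + 144)/(322 + 144) - 103514)/(33936 - 383972) = (1354/466 - 103514)/(-350036) = ((1/466)*1354 - 103514)*(-1/350036) = (677/233 - 103514)*(-1/350036) = -24118085/233*(-1/350036) = 24118085/81558388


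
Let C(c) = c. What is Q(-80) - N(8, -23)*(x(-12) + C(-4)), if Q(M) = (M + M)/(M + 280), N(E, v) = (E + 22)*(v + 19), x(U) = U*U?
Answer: 83996/5 ≈ 16799.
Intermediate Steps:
x(U) = U²
N(E, v) = (19 + v)*(22 + E) (N(E, v) = (22 + E)*(19 + v) = (19 + v)*(22 + E))
Q(M) = 2*M/(280 + M) (Q(M) = (2*M)/(280 + M) = 2*M/(280 + M))
Q(-80) - N(8, -23)*(x(-12) + C(-4)) = 2*(-80)/(280 - 80) - (418 + 19*8 + 22*(-23) + 8*(-23))*((-12)² - 4) = 2*(-80)/200 - (418 + 152 - 506 - 184)*(144 - 4) = 2*(-80)*(1/200) - (-120)*140 = -⅘ - 1*(-16800) = -⅘ + 16800 = 83996/5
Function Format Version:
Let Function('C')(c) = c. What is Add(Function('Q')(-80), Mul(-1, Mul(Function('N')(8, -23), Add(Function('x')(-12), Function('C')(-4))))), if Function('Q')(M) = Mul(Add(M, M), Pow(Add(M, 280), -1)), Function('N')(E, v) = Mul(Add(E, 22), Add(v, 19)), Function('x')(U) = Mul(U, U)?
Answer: Rational(83996, 5) ≈ 16799.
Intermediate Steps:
Function('x')(U) = Pow(U, 2)
Function('N')(E, v) = Mul(Add(19, v), Add(22, E)) (Function('N')(E, v) = Mul(Add(22, E), Add(19, v)) = Mul(Add(19, v), Add(22, E)))
Function('Q')(M) = Mul(2, M, Pow(Add(280, M), -1)) (Function('Q')(M) = Mul(Mul(2, M), Pow(Add(280, M), -1)) = Mul(2, M, Pow(Add(280, M), -1)))
Add(Function('Q')(-80), Mul(-1, Mul(Function('N')(8, -23), Add(Function('x')(-12), Function('C')(-4))))) = Add(Mul(2, -80, Pow(Add(280, -80), -1)), Mul(-1, Mul(Add(418, Mul(19, 8), Mul(22, -23), Mul(8, -23)), Add(Pow(-12, 2), -4)))) = Add(Mul(2, -80, Pow(200, -1)), Mul(-1, Mul(Add(418, 152, -506, -184), Add(144, -4)))) = Add(Mul(2, -80, Rational(1, 200)), Mul(-1, Mul(-120, 140))) = Add(Rational(-4, 5), Mul(-1, -16800)) = Add(Rational(-4, 5), 16800) = Rational(83996, 5)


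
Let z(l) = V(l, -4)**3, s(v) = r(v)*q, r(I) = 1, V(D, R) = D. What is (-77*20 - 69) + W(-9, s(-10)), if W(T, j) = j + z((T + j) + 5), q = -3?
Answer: -1955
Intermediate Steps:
s(v) = -3 (s(v) = 1*(-3) = -3)
z(l) = l**3
W(T, j) = j + (5 + T + j)**3 (W(T, j) = j + ((T + j) + 5)**3 = j + (5 + T + j)**3)
(-77*20 - 69) + W(-9, s(-10)) = (-77*20 - 69) + (-3 + (5 - 9 - 3)**3) = (-1540 - 69) + (-3 + (-7)**3) = -1609 + (-3 - 343) = -1609 - 346 = -1955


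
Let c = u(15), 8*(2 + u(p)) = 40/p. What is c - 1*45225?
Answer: -135680/3 ≈ -45227.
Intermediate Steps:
u(p) = -2 + 5/p (u(p) = -2 + (40/p)/8 = -2 + 5/p)
c = -5/3 (c = -2 + 5/15 = -2 + 5*(1/15) = -2 + 1/3 = -5/3 ≈ -1.6667)
c - 1*45225 = -5/3 - 1*45225 = -5/3 - 45225 = -135680/3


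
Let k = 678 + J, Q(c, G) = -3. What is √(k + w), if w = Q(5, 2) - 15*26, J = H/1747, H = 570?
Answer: 3*√96757595/1747 ≈ 16.892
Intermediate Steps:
J = 570/1747 ≈ 0.32627
w = -393 (w = -3 - 15*26 = -3 - 390 = -393)
k = 1185036/1747 (k = 678 + 570/1747 = 1185036/1747 ≈ 678.33)
√(k + w) = √(1185036/1747 - 393) = √(498465/1747) = 3*√96757595/1747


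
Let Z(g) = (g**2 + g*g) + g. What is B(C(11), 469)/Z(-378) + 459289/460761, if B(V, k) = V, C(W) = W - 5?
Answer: 1040311526/1043623665 ≈ 0.99683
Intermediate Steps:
C(W) = -5 + W
Z(g) = g + 2*g**2 (Z(g) = (g**2 + g**2) + g = 2*g**2 + g = g + 2*g**2)
B(C(11), 469)/Z(-378) + 459289/460761 = (-5 + 11)/((-378*(1 + 2*(-378)))) + 459289/460761 = 6/((-378*(1 - 756))) + 459289*(1/460761) = 6/((-378*(-755))) + 459289/460761 = 6/285390 + 459289/460761 = 6*(1/285390) + 459289/460761 = 1/47565 + 459289/460761 = 1040311526/1043623665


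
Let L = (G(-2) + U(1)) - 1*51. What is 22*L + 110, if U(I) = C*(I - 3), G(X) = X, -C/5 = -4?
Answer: -1936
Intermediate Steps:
C = 20 (C = -5*(-4) = 20)
U(I) = -60 + 20*I (U(I) = 20*(I - 3) = 20*(-3 + I) = -60 + 20*I)
L = -93 (L = (-2 + (-60 + 20*1)) - 1*51 = (-2 + (-60 + 20)) - 51 = (-2 - 40) - 51 = -42 - 51 = -93)
22*L + 110 = 22*(-93) + 110 = -2046 + 110 = -1936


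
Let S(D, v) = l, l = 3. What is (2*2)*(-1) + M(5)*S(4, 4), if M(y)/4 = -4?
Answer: -52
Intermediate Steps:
S(D, v) = 3
M(y) = -16 (M(y) = 4*(-4) = -16)
(2*2)*(-1) + M(5)*S(4, 4) = (2*2)*(-1) - 16*3 = 4*(-1) - 48 = -4 - 48 = -52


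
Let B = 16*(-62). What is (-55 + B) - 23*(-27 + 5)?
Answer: -541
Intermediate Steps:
B = -992
(-55 + B) - 23*(-27 + 5) = (-55 - 992) - 23*(-27 + 5) = -1047 - 23*(-22) = -1047 + 506 = -541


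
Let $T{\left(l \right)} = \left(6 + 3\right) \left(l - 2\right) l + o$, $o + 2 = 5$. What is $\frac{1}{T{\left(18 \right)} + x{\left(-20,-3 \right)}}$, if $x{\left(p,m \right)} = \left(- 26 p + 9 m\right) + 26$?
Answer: $\frac{1}{3114} \approx 0.00032113$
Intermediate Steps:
$o = 3$ ($o = -2 + 5 = 3$)
$x{\left(p,m \right)} = 26 - 26 p + 9 m$
$T{\left(l \right)} = 3 + l \left(-18 + 9 l\right)$ ($T{\left(l \right)} = \left(6 + 3\right) \left(l - 2\right) l + 3 = 9 \left(-2 + l\right) l + 3 = \left(-18 + 9 l\right) l + 3 = l \left(-18 + 9 l\right) + 3 = 3 + l \left(-18 + 9 l\right)$)
$\frac{1}{T{\left(18 \right)} + x{\left(-20,-3 \right)}} = \frac{1}{\left(3 - 324 + 9 \cdot 18^{2}\right) + \left(26 - -520 + 9 \left(-3\right)\right)} = \frac{1}{\left(3 - 324 + 9 \cdot 324\right) + \left(26 + 520 - 27\right)} = \frac{1}{\left(3 - 324 + 2916\right) + 519} = \frac{1}{2595 + 519} = \frac{1}{3114}$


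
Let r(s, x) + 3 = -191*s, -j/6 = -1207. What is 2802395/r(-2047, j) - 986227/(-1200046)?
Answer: 937148006317/117296696201 ≈ 7.9895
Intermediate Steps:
j = 7242 (j = -6*(-1207) = 7242)
r(s, x) = -3 - 191*s
2802395/r(-2047, j) - 986227/(-1200046) = 2802395/(-3 - 191*(-2047)) - 986227/(-1200046) = 2802395/(-3 + 390977) - 986227*(-1/1200046) = 2802395/390974 + 986227/1200046 = 937148006317/117296696201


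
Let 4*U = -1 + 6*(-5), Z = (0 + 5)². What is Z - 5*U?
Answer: 255/4 ≈ 63.750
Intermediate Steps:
Z = 25 (Z = 5² = 25)
U = -31/4 (U = (-1 + 6*(-5))/4 = (-1 - 30)/4 = (¼)*(-31) = -31/4 ≈ -7.7500)
Z - 5*U = 25 - 5*(-31/4) = 25 + 155/4 = 255/4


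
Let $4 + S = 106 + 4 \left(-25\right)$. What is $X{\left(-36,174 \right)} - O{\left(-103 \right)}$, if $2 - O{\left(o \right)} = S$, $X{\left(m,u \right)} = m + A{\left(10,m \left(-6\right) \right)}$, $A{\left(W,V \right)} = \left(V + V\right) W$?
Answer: $4284$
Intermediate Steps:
$A{\left(W,V \right)} = 2 V W$
$X{\left(m,u \right)} = - 119 m$ ($X{\left(m,u \right)} = m + 2 m \left(-6\right) 10 = m + 2 \left(- 6 m\right) 10 = m - 120 m = - 119 m$)
$S = 2$ ($S = -4 + \left(106 + 4 \left(-25\right)\right) = -4 + \left(106 - 100\right) = -4 + 6 = 2$)
$O{\left(o \right)} = 0$ ($O{\left(o \right)} = 2 - 2 = 0$)
$X{\left(-36,174 \right)} - O{\left(-103 \right)} = \left(-119\right) \left(-36\right) - 0 = 4284 + 0 = 4284$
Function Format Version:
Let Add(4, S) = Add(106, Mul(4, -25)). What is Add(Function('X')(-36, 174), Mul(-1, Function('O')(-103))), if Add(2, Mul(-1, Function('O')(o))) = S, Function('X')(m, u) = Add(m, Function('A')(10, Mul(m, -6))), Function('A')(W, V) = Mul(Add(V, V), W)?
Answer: 4284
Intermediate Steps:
Function('A')(W, V) = Mul(2, V, W) (Function('A')(W, V) = Mul(Mul(2, V), W) = Mul(2, V, W))
Function('X')(m, u) = Mul(-119, m) (Function('X')(m, u) = Add(m, Mul(2, Mul(m, -6), 10)) = Add(m, Mul(2, Mul(-6, m), 10)) = Add(m, Mul(-120, m)) = Mul(-119, m))
S = 2 (S = Add(-4, Add(106, Mul(4, -25))) = Add(-4, Add(106, -100)) = Add(-4, 6) = 2)
Function('O')(o) = 0 (Function('O')(o) = Add(2, Mul(-1, 2)) = Add(2, -2) = 0)
Add(Function('X')(-36, 174), Mul(-1, Function('O')(-103))) = Add(Mul(-119, -36), Mul(-1, 0)) = Add(4284, 0) = 4284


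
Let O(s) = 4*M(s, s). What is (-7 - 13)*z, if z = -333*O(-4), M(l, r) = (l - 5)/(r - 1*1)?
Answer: 47952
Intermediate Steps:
M(l, r) = (-5 + l)/(-1 + r) (M(l, r) = (-5 + l)/(r - 1) = (-5 + l)/(-1 + r))
O(s) = 4*(-5 + s)/(-1 + s) (O(s) = 4*((-5 + s)/(-1 + s)) = 4*(-5 + s)/(-1 + s))
z = -11988/5 (z = -1332*(-5 - 4)/(-1 - 4) = -1332*(-9)/(-5) = -1332*(-1)*(-9)/5 = -333*36/5 = -11988/5 ≈ -2397.6)
(-7 - 13)*z = (-7 - 13)*(-11988/5) = -20*(-11988/5) = 47952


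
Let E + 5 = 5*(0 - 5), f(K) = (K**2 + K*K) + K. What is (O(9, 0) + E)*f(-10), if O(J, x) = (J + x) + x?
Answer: -3990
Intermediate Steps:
O(J, x) = J + 2*x
f(K) = K + 2*K**2 (f(K) = (K**2 + K**2) + K = 2*K**2 + K = K + 2*K**2)
E = -30 (E = -5 + 5*(0 - 5) = -5 + 5*(-5) = -5 - 25 = -30)
(O(9, 0) + E)*f(-10) = ((9 + 2*0) - 30)*(-10*(1 + 2*(-10))) = ((9 + 0) - 30)*(-10*(1 - 20)) = (9 - 30)*(-10*(-19)) = -21*190 = -3990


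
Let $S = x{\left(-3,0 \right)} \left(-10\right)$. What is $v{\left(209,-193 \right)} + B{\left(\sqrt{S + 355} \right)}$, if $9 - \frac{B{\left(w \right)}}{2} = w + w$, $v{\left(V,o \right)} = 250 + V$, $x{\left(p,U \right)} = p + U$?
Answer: $477 - 4 \sqrt{385} \approx 398.51$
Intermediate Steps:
$x{\left(p,U \right)} = U + p$
$S = 30$ ($S = \left(0 - 3\right) \left(-10\right) = \left(-3\right) \left(-10\right) = 30$)
$B{\left(w \right)} = 18 - 4 w$ ($B{\left(w \right)} = 18 - 2 \left(w + w\right) = 18 - 2 \cdot 2 w = 18 - 4 w$)
$v{\left(209,-193 \right)} + B{\left(\sqrt{S + 355} \right)} = \left(250 + 209\right) + \left(18 - 4 \sqrt{30 + 355}\right) = 459 + \left(18 - 4 \sqrt{385}\right) = 477 - 4 \sqrt{385}$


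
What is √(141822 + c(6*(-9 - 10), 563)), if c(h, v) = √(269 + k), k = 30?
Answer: √(141822 + √299) ≈ 376.62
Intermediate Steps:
c(h, v) = √299 (c(h, v) = √(269 + 30) = √299)
√(141822 + c(6*(-9 - 10), 563)) = √(141822 + √299)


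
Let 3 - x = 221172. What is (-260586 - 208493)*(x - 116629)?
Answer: 158453948042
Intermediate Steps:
x = -221169 (x = 3 - 1*221172 = 3 - 221172 = -221169)
(-260586 - 208493)*(x - 116629) = (-260586 - 208493)*(-221169 - 116629) = -469079*(-337798) = 158453948042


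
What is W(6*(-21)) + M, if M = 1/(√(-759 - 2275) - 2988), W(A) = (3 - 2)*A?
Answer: -562665708/4465589 - I*√3034/8931178 ≈ -126.0 - 6.1674e-6*I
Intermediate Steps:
W(A) = A (W(A) = 1*A = A)
M = 1/(-2988 + I*√3034) (M = 1/(√(-3034) - 2988) = 1/(I*√3034 - 2988) = 1/(-2988 + I*√3034) ≈ -0.00033456 - 6.167e-6*I)
W(6*(-21)) + M = 6*(-21) + (-1494/4465589 - I*√3034/8931178) = -126 + (-1494/4465589 - I*√3034/8931178) = -562665708/4465589 - I*√3034/8931178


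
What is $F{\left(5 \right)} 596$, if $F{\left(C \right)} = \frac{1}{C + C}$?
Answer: $\frac{298}{5} \approx 59.6$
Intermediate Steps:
$F{\left(C \right)} = \frac{1}{2 C}$
$F{\left(5 \right)} 596 = \frac{1}{2 \cdot 5} \cdot 596 = \frac{1}{2} \cdot \frac{1}{5} \cdot 596 = \frac{1}{10} \cdot 596 = \frac{298}{5}$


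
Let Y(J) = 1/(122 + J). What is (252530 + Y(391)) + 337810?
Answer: 302844421/513 ≈ 5.9034e+5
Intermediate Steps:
(252530 + Y(391)) + 337810 = (252530 + 1/(122 + 391)) + 337810 = (252530 + 1/513) + 337810 = 129547891/513 + 337810 = 302844421/513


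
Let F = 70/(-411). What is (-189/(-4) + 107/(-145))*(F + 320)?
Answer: 354612665/23838 ≈ 14876.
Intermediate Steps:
F = -70/411 (F = 70*(-1/411) = -70/411 ≈ -0.17032)
(-189/(-4) + 107/(-145))*(F + 320) = (-189/(-4) + 107/(-145))*(-70/411 + 320) = (-189*(-¼) + 107*(-1/145))*(131450/411) = (189/4 - 107/145)*(131450/411) = (26977/580)*(131450/411) = 354612665/23838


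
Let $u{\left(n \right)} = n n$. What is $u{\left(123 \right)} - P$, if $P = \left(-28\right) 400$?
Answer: $26329$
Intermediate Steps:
$P = -11200$
$u{\left(n \right)} = n^{2}$
$u{\left(123 \right)} - P = 123^{2} - -11200 = 15129 + 11200 = 26329$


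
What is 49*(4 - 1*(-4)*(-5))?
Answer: -784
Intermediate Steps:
49*(4 - 1*(-4)*(-5)) = 49*(4 + 4*(-5)) = 49*(4 - 20) = 49*(-16) = -784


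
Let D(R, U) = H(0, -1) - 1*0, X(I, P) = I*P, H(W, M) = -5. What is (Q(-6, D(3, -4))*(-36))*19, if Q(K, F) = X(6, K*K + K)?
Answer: -123120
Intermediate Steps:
D(R, U) = -5 (D(R, U) = -5 - 1*0 = -5 + 0 = -5)
Q(K, F) = 6*K + 6*K² (Q(K, F) = 6*(K*K + K) = 6*(K² + K) = 6*(K + K²) = 6*K + 6*K²)
(Q(-6, D(3, -4))*(-36))*19 = ((6*(-6)*(1 - 6))*(-36))*19 = ((6*(-6)*(-5))*(-36))*19 = (180*(-36))*19 = -6480*19 = -123120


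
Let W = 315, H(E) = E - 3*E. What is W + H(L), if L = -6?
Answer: 327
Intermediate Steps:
H(E) = -2*E
W + H(L) = 315 - 2*(-6) = 315 + 12 = 327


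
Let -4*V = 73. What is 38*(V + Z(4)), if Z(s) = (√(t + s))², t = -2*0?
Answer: -1083/2 ≈ -541.50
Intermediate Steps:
t = 0
V = -73/4 (V = -¼*73 = -73/4 ≈ -18.250)
Z(s) = s (Z(s) = (√(0 + s))² = (√s)² = s)
38*(V + Z(4)) = 38*(-73/4 + 4) = 38*(-57/4) = -1083/2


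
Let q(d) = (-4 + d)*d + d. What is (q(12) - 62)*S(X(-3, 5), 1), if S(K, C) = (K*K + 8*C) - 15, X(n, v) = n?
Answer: 92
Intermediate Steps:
S(K, C) = -15 + K² + 8*C (S(K, C) = (K² + 8*C) - 15 = -15 + K² + 8*C)
q(d) = d + d*(-4 + d) (q(d) = d*(-4 + d) + d = d + d*(-4 + d))
(q(12) - 62)*S(X(-3, 5), 1) = (12*(-3 + 12) - 62)*(-15 + (-3)² + 8*1) = (12*9 - 62)*(-15 + 9 + 8) = (108 - 62)*2 = 46*2 = 92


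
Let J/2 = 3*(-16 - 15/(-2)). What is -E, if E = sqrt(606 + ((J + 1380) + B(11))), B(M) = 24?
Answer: -sqrt(1959) ≈ -44.261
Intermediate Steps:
J = -51 (J = 2*(3*(-16 - 15/(-2))) = 2*(3*(-16 - 15*(-1/2))) = 2*(3*(-16 + 15/2)) = 2*(3*(-17/2)) = 2*(-51/2) = -51)
E = sqrt(1959) (E = sqrt(606 + ((-51 + 1380) + 24)) = sqrt(606 + (1329 + 24)) = sqrt(606 + 1353) = sqrt(1959) ≈ 44.261)
-E = -sqrt(1959)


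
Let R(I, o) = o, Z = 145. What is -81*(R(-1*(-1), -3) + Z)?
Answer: -11502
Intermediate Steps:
-81*(R(-1*(-1), -3) + Z) = -81*(-3 + 145) = -81*142 = -11502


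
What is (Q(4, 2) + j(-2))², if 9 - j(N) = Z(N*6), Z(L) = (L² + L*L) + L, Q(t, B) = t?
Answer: 69169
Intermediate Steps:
Z(L) = L + 2*L² (Z(L) = (L² + L²) + L = 2*L² + L = L + 2*L²)
j(N) = 9 - 6*N*(1 + 12*N) (j(N) = 9 - N*6*(1 + 2*(N*6)) = 9 - 6*N*(1 + 2*(6*N)) = 9 - 6*N*(1 + 12*N))
(Q(4, 2) + j(-2))² = (4 + (9 - 72*(-2)² - 6*(-2)))² = (4 + (9 - 72*4 + 12))² = (4 + (9 - 288 + 12))² = (4 - 267)² = (-263)² = 69169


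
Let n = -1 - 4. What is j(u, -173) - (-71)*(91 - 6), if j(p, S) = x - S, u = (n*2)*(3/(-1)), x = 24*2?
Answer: 6256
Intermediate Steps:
n = -5
x = 48
u = 30 (u = (-5*2)*(3/(-1)) = -30*(-1) = -10*(-3) = 30)
j(p, S) = 48 - S
j(u, -173) - (-71)*(91 - 6) = (48 - 1*(-173)) - (-71)*(91 - 6) = (48 + 173) - (-71)*85 = 221 - 1*(-6035) = 221 + 6035 = 6256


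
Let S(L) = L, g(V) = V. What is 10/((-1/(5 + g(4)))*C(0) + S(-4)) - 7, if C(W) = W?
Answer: -19/2 ≈ -9.5000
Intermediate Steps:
10/((-1/(5 + g(4)))*C(0) + S(-4)) - 7 = 10/(-1/(5 + 4)*0 - 4) - 7 = 10/(-1/9*0 - 4) - 7 = 10/(0 - 4) - 7 = 10/(-4) - 7 = 10*(-1/4) - 7 = -5/2 - 7 = -19/2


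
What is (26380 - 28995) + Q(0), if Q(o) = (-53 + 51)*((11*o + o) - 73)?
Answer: -2469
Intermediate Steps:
Q(o) = 146 - 24*o (Q(o) = -2*(12*o - 73) = -2*(-73 + 12*o) = 146 - 24*o)
(26380 - 28995) + Q(0) = (26380 - 28995) + (146 - 24*0) = -2615 + (146 + 0) = -2615 + 146 = -2469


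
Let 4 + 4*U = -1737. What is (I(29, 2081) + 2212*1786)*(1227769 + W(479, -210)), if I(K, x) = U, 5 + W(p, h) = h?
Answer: 9698159642499/2 ≈ 4.8491e+12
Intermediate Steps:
U = -1741/4 (U = -1 + (¼)*(-1737) = -1 - 1737/4 = -1741/4 ≈ -435.25)
W(p, h) = -5 + h
I(K, x) = -1741/4
(I(29, 2081) + 2212*1786)*(1227769 + W(479, -210)) = (-1741/4 + 2212*1786)*(1227769 + (-5 - 210)) = (-1741/4 + 3950632)*(1227769 - 215) = (15800787/4)*1227554 = 9698159642499/2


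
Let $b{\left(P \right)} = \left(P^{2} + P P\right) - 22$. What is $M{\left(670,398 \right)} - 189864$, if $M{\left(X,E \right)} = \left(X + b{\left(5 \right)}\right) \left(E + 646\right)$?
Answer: $538848$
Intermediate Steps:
$b{\left(P \right)} = -22 + 2 P^{2}$ ($b{\left(P \right)} = \left(P^{2} + P^{2}\right) - 22 = 2 P^{2} - 22 = -22 + 2 P^{2}$)
$M{\left(X,E \right)} = \left(28 + X\right) \left(646 + E\right)$ ($M{\left(X,E \right)} = \left(X - \left(22 - 2 \cdot 5^{2}\right)\right) \left(E + 646\right) = \left(X + \left(-22 + 2 \cdot 25\right)\right) \left(646 + E\right) = \left(X + \left(-22 + 50\right)\right) \left(646 + E\right) = \left(X + 28\right) \left(646 + E\right) = \left(28 + X\right) \left(646 + E\right)$)
$M{\left(670,398 \right)} - 189864 = \left(18088 + 28 \cdot 398 + 646 \cdot 670 + 398 \cdot 670\right) - 189864 = \left(18088 + 11144 + 432820 + 266660\right) - 189864 = 728712 - 189864 = 538848$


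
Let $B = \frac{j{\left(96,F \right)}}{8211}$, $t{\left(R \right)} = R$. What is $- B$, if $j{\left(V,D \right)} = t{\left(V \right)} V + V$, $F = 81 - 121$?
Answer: $- \frac{3104}{2737} \approx -1.1341$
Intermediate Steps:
$F = -40$
$j{\left(V,D \right)} = V + V^{2}$ ($j{\left(V,D \right)} = V V + V = V^{2} + V = V + V^{2}$)
$B = \frac{3104}{2737}$ ($B = \frac{96 \left(1 + 96\right)}{8211} = 96 \cdot 97 \cdot \frac{1}{8211} = 9312 \cdot \frac{1}{8211} = \frac{3104}{2737} \approx 1.1341$)
$- B = \left(-1\right) \frac{3104}{2737} = - \frac{3104}{2737}$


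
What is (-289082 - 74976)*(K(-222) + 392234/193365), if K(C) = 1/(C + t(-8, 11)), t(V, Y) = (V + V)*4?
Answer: -20384619319211/27651195 ≈ -7.3721e+5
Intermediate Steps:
t(V, Y) = 8*V (t(V, Y) = (2*V)*4 = 8*V)
K(C) = 1/(-64 + C) (K(C) = 1/(C + 8*(-8)) = 1/(C - 64) = 1/(-64 + C))
(-289082 - 74976)*(K(-222) + 392234/193365) = (-289082 - 74976)*(1/(-64 - 222) + 392234/193365) = -364058*(1/(-286) + 392234*(1/193365)) = -364058*(-1/286 + 392234/193365) = -364058*111985559/55302390 = -20384619319211/27651195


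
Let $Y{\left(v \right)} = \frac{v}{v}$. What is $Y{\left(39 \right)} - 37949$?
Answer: $-37948$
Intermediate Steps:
$Y{\left(v \right)} = 1$
$Y{\left(39 \right)} - 37949 = 1 - 37949 = -37948$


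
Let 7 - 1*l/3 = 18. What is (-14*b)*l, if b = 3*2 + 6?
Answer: 5544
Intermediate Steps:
l = -33 (l = 21 - 3*18 = 21 - 54 = -33)
b = 12 (b = 6 + 6 = 12)
(-14*b)*l = -14*12*(-33) = -168*(-33) = 5544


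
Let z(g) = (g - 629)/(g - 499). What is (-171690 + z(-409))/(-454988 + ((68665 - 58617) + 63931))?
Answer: 25982247/57659362 ≈ 0.45062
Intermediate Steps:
z(g) = (-629 + g)/(-499 + g)
(-171690 + z(-409))/(-454988 + ((68665 - 58617) + 63931)) = (-171690 + (-629 - 409)/(-499 - 409))/(-454988 + ((68665 - 58617) + 63931)) = (-171690 - 1038/(-908))/(-454988 + (10048 + 63931)) = (-171690 - 1/908*(-1038))/(-454988 + 73979) = (-171690 + 519/454)/(-381009) = -77946741/454*(-1/381009) = 25982247/57659362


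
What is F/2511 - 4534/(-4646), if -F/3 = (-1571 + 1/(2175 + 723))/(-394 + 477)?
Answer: 882767993/884087946 ≈ 0.99851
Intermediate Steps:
F = 4552757/80178 (F = -3*(-1571 + 1/(2175 + 723))/(-394 + 477) = -3*(-1571 + 1/2898)/83 = -(-4552757)/(966*83) = -3*(-4552757/240534) = 4552757/80178 ≈ 56.783)
F/2511 - 4534/(-4646) = (4552757/80178)/2511 - 4534/(-4646) = (4552757/80178)*(1/2511) - 4534*(-1/4646) = 4552757/201326958 + 2267/2323 = 882767993/884087946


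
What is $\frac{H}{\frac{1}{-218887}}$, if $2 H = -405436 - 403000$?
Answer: $88478065366$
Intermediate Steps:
$H = -404218$ ($H = \frac{-405436 - 403000}{2} = \frac{1}{2} \left(-808436\right) = -404218$)
$\frac{H}{\frac{1}{-218887}} = - \frac{404218}{\frac{1}{-218887}} = - \frac{404218}{- \frac{1}{218887}} = \left(-404218\right) \left(-218887\right) = 88478065366$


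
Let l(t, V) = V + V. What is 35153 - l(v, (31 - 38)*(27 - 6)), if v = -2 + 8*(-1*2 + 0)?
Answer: 35447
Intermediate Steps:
v = -18 (v = -2 + 8*(-2 + 0) = -2 + 8*(-2) = -2 - 16 = -18)
l(t, V) = 2*V
35153 - l(v, (31 - 38)*(27 - 6)) = 35153 - 2*(31 - 38)*(27 - 6) = 35153 - 2*(-7*21) = 35153 - 2*(-147) = 35153 - 1*(-294) = 35153 + 294 = 35447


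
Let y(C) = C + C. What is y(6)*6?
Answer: 72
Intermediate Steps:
y(C) = 2*C
y(6)*6 = (2*6)*6 = 12*6 = 72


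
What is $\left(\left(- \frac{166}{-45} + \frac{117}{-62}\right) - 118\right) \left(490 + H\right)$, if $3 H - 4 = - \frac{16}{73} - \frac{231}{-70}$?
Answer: $- \frac{1596197543}{27900} \approx -57211.0$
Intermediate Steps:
$H = \frac{1723}{730}$ ($H = \frac{4}{3} + \frac{- \frac{16}{73} - \frac{231}{-70}}{3} = \frac{4}{3} + \frac{\left(-16\right) \frac{1}{73} - - \frac{33}{10}}{3} = \frac{4}{3} + \frac{- \frac{16}{73} + \frac{33}{10}}{3} = \frac{4}{3} + \frac{1}{3} \cdot \frac{2249}{730} = \frac{4}{3} + \frac{2249}{2190} = \frac{1723}{730} \approx 2.3603$)
$\left(\left(- \frac{166}{-45} + \frac{117}{-62}\right) - 118\right) \left(490 + H\right) = \left(\left(- \frac{166}{-45} + \frac{117}{-62}\right) - 118\right) \left(490 + \frac{1723}{730}\right) = \left(\left(\left(-166\right) \left(- \frac{1}{45}\right) + 117 \left(- \frac{1}{62}\right)\right) - 118\right) \frac{359423}{730} = \left(\left(\frac{166}{45} - \frac{117}{62}\right) - 118\right) \frac{359423}{730} = \left(\frac{5027}{2790} - 118\right) \frac{359423}{730} = \left(- \frac{324193}{2790}\right) \frac{359423}{730} = - \frac{1596197543}{27900}$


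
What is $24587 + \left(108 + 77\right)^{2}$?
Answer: $58812$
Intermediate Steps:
$24587 + \left(108 + 77\right)^{2} = 24587 + 185^{2} = 24587 + 34225 = 58812$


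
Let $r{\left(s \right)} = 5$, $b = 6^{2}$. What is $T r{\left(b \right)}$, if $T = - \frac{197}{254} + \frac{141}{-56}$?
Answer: $- \frac{117115}{7112} \approx -16.467$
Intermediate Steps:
$b = 36$
$T = - \frac{23423}{7112}$ ($T = \left(-197\right) \frac{1}{254} + 141 \left(- \frac{1}{56}\right) = - \frac{197}{254} - \frac{141}{56} = - \frac{23423}{7112} \approx -3.2934$)
$T r{\left(b \right)} = \left(- \frac{23423}{7112}\right) 5 = - \frac{117115}{7112}$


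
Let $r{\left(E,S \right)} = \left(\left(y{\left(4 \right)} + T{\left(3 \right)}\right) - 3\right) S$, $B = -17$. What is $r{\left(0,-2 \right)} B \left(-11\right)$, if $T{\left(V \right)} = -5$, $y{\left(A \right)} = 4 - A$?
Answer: $2992$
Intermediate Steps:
$r{\left(E,S \right)} = - 8 S$ ($r{\left(E,S \right)} = \left(\left(\left(4 - 4\right) - 5\right) - 3\right) S = \left(\left(0 - 5\right) - 3\right) S = \left(-5 - 3\right) S = - 8 S$)
$r{\left(0,-2 \right)} B \left(-11\right) = \left(-8\right) \left(-2\right) \left(-17\right) \left(-11\right) = 16 \left(-17\right) \left(-11\right) = \left(-272\right) \left(-11\right) = 2992$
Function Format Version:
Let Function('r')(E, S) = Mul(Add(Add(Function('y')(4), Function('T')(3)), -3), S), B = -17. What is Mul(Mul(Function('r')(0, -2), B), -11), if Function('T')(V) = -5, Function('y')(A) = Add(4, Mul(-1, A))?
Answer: 2992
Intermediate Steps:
Function('r')(E, S) = Mul(-8, S) (Function('r')(E, S) = Mul(Add(Add(Add(4, Mul(-1, 4)), -5), -3), S) = Mul(Add(Add(Add(4, -4), -5), -3), S) = Mul(Add(Add(0, -5), -3), S) = Mul(Add(-5, -3), S) = Mul(-8, S))
Mul(Mul(Function('r')(0, -2), B), -11) = Mul(Mul(Mul(-8, -2), -17), -11) = Mul(Mul(16, -17), -11) = Mul(-272, -11) = 2992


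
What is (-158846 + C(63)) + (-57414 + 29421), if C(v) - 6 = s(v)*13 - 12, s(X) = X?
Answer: -186026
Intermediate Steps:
C(v) = -6 + 13*v (C(v) = 6 + (v*13 - 12) = 6 + (13*v - 12) = 6 + (-12 + 13*v) = -6 + 13*v)
(-158846 + C(63)) + (-57414 + 29421) = (-158846 + (-6 + 13*63)) + (-57414 + 29421) = (-158846 + (-6 + 819)) - 27993 = (-158846 + 813) - 27993 = -158033 - 27993 = -186026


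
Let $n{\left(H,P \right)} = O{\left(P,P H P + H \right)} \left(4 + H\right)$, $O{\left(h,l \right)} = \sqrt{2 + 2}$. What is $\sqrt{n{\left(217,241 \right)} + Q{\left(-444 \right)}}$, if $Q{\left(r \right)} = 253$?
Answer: $\sqrt{695} \approx 26.363$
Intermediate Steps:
$O{\left(h,l \right)} = 2$ ($O{\left(h,l \right)} = \sqrt{4} = 2$)
$n{\left(H,P \right)} = 8 + 2 H$ ($n{\left(H,P \right)} = 2 \left(4 + H\right) = 8 + 2 H$)
$\sqrt{n{\left(217,241 \right)} + Q{\left(-444 \right)}} = \sqrt{\left(8 + 2 \cdot 217\right) + 253} = \sqrt{\left(8 + 434\right) + 253} = \sqrt{442 + 253} = \sqrt{695}$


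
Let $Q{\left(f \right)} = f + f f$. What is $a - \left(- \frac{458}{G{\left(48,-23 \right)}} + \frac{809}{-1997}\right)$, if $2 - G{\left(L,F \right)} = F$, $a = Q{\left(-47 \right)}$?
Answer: $\frac{108872701}{49925} \approx 2180.7$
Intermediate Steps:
$Q{\left(f \right)} = f + f^{2}$
$a = 2162$ ($a = - 47 \left(1 - 47\right) = \left(-47\right) \left(-46\right) = 2162$)
$G{\left(L,F \right)} = 2 - F$
$a - \left(- \frac{458}{G{\left(48,-23 \right)}} + \frac{809}{-1997}\right) = 2162 - \left(- \frac{458}{2 - -23} + \frac{809}{-1997}\right) = 2162 - \left(- \frac{458}{2 + 23} + 809 \left(- \frac{1}{1997}\right)\right) = 2162 - \left(- \frac{458}{25} - \frac{809}{1997}\right) = 2162 - - \frac{934851}{49925} = 2162 + \frac{934851}{49925} = \frac{108872701}{49925}$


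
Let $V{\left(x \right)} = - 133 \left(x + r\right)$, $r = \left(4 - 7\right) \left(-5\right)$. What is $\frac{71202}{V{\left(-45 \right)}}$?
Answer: $\frac{11867}{665} \approx 17.845$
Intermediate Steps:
$r = 15$ ($r = \left(-3\right) \left(-5\right) = 15$)
$V{\left(x \right)} = -1995 - 133 x$ ($V{\left(x \right)} = - 133 \left(x + 15\right) = - 133 \left(15 + x\right) = -1995 - 133 x$)
$\frac{71202}{V{\left(-45 \right)}} = \frac{71202}{-1995 - -5985} = \frac{71202}{-1995 + 5985} = \frac{71202}{3990} = 71202 \cdot \frac{1}{3990} = \frac{11867}{665}$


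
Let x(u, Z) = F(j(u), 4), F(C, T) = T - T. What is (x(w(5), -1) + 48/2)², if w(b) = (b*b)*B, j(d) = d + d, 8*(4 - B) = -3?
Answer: 576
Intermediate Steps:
B = 35/8 (B = 4 - ⅛*(-3) = 4 + 3/8 = 35/8 ≈ 4.3750)
j(d) = 2*d
w(b) = 35*b²/8 (w(b) = (b*b)*(35/8) = b²*(35/8) = 35*b²/8)
F(C, T) = 0
x(u, Z) = 0
(x(w(5), -1) + 48/2)² = (0 + 48/2)² = (0 + 48*(½))² = (0 + 24)² = 24² = 576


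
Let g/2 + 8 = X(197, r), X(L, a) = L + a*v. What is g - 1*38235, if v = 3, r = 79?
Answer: -37383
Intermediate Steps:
X(L, a) = L + 3*a (X(L, a) = L + a*3 = L + 3*a)
g = 852 (g = -16 + 2*(197 + 3*79) = -16 + 2*(197 + 237) = -16 + 2*434 = -16 + 868 = 852)
g - 1*38235 = 852 - 1*38235 = 852 - 38235 = -37383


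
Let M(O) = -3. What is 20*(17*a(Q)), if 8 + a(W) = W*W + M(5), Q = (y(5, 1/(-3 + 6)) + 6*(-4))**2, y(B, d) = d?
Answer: 8639668600/81 ≈ 1.0666e+8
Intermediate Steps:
Q = 5041/9 (Q = (1/(-3 + 6) + 6*(-4))**2 = (1/3 - 24)**2 = (-71/3)**2 = 5041/9 ≈ 560.11)
a(W) = -11 + W**2 (a(W) = -8 + (W*W - 3) = -8 + (W**2 - 3) = -8 + (-3 + W**2) = -11 + W**2)
20*(17*a(Q)) = 20*(17*(-11 + (5041/9)**2)) = 20*(17*(-11 + 25411681/81)) = 20*(17*(25410790/81)) = 20*(431983430/81) = 8639668600/81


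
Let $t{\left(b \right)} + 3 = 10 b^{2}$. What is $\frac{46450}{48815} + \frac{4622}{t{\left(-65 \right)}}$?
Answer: $\frac{437599216}{412457461} \approx 1.061$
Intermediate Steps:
$t{\left(b \right)} = -3 + 10 b^{2}$
$\frac{46450}{48815} + \frac{4622}{t{\left(-65 \right)}} = \frac{46450}{48815} + \frac{4622}{-3 + 10 \left(-65\right)^{2}} = 46450 \cdot \frac{1}{48815} + \frac{4622}{-3 + 10 \cdot 4225} = \frac{9290}{9763} + \frac{4622}{-3 + 42250} = \frac{9290}{9763} + \frac{4622}{42247} = \frac{437599216}{412457461}$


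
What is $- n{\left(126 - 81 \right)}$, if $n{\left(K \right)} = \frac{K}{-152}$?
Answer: $\frac{45}{152} \approx 0.29605$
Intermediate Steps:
$n{\left(K \right)} = - \frac{K}{152}$ ($n{\left(K \right)} = K \left(- \frac{1}{152}\right) = - \frac{K}{152}$)
$- n{\left(126 - 81 \right)} = - \frac{\left(-1\right) \left(126 - 81\right)}{152} = - \frac{\left(-1\right) 45}{152} = \left(-1\right) \left(- \frac{45}{152}\right) = \frac{45}{152}$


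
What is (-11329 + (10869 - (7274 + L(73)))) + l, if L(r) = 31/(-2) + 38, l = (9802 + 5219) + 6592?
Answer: 27713/2 ≈ 13857.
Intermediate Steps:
l = 21613 (l = 15021 + 6592 = 21613)
L(r) = 45/2 (L(r) = 31*(-½) + 38 = -31/2 + 38 = 45/2)
(-11329 + (10869 - (7274 + L(73)))) + l = (-11329 + (10869 - (7274 + 45/2))) + 21613 = (-11329 + (10869 - 1*14593/2)) + 21613 = (-11329 + (10869 - 14593/2)) + 21613 = (-11329 + 7145/2) + 21613 = -15513/2 + 21613 = 27713/2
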